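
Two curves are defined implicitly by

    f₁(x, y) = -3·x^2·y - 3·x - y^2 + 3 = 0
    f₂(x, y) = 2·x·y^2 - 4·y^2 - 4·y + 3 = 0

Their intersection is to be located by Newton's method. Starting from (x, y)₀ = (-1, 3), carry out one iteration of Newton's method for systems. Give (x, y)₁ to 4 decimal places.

At (-1, 3): F = (-12.0000, -63.0000).
Jacobian J = [[-6·x·y - 3, -3·x^2 - 2·y], [2·y^2, 4·x·y - 8·y - 4]].
At the point, J = [[15.0000, -9.0000], [18.0000, -40.0000]] (det J = -438.0000).
Solving J·Δ = −F gives Δ = (-0.1986, -1.6644).
Then the next iterate is (x, y)₁ = (-1.1986, 1.3356).

(-1.1986, 1.3356)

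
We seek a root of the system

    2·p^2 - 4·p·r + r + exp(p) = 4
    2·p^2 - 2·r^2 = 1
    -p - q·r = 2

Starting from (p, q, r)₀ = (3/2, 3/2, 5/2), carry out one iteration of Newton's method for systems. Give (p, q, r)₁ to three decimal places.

At (3/2, 3/2, 5/2): F = (-7.51831, -9.000, -7.250).
Jacobian J = [[4·p - 4·r + exp(p), 0, -4·p + 1], [4·p, 0, -4·r], [-1, -r, -q]].
At the point, J = [[0.48169, 0.000, -5.000], [6.000, 0.000, -10.000], [-1.000, -2.500, -1.500]] (det J = 62.95777).
Solving J·Δ = −F gives Δ = (-1.199, -1.449, -1.619).
Then the next iterate is (p, q, r)₁ = (0.301, 0.051, 0.881).

(0.301, 0.051, 0.881)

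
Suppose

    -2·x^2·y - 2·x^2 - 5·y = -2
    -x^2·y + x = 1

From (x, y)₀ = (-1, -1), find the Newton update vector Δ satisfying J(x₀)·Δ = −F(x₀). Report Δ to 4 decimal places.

(-2.0000, 1.0000)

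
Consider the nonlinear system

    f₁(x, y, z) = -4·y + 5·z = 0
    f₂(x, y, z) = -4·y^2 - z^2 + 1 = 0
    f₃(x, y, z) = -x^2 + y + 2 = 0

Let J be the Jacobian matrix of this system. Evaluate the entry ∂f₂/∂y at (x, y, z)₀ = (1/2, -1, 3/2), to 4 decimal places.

∂f₂/∂y = -8·y.
At (1/2, -1, 3/2) this is 8.0000.

8.0000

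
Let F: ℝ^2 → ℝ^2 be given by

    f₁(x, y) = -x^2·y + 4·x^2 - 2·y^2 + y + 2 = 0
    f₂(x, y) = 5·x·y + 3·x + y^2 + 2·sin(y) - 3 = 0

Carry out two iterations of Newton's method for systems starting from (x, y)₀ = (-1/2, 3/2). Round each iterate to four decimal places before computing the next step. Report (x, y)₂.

At (-1/2, 3/2): F = (-0.3750, -4.005010).
Jacobian J = [[-2·x·y + 8·x, -x^2 - 4·y + 1], [5·y + 3, 5·x + 2·y + 2·cos(y)]].
At the point, J = [[-2.5000, -5.2500], [10.5000, 0.641474]] (det J = 53.521314).
Solving J·Δ = −F gives Δ = (0.3974, -0.2606).
Then the next iterate is (x, y)₁ = (-0.1026, 1.2394).
Round to (-0.1026, 1.2394) and repeat: F = (0.196235, -0.516322), J = [[-0.566475, -3.968127], [9.1970, 2.616527]].
Δ = (0.0439, 0.0432), so (x, y)₂ = (-0.0587, 1.2826).

(-0.0587, 1.2826)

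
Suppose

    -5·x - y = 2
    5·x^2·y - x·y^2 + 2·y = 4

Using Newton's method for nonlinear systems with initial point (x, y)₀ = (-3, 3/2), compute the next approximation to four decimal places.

(-0.8083, 2.0413)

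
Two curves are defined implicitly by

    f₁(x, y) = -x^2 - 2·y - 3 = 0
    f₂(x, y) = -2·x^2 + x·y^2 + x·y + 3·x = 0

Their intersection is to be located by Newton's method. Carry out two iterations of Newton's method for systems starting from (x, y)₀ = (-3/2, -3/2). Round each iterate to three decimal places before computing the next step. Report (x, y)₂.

At (-3/2, -3/2): F = (-2.250, -10.125).
Jacobian J = [[-2·x, -2], [-4·x + y^2 + y + 3, 2·x·y + x]].
At the point, J = [[3.000, -2.000], [9.750, 3.000]] (det J = 28.500).
Solving J·Δ = −F gives Δ = (0.947, 0.296).
Then the next iterate is (x, y)₁ = (-0.553, -1.204).
Round to (-0.553, -1.204) and repeat: F = (-0.89781, -2.40644), J = [[1.106, -2.000], [5.45762, 0.77862]].
Δ = (0.468, -0.190), so (x, y)₂ = (-0.085, -1.394).

(-0.085, -1.394)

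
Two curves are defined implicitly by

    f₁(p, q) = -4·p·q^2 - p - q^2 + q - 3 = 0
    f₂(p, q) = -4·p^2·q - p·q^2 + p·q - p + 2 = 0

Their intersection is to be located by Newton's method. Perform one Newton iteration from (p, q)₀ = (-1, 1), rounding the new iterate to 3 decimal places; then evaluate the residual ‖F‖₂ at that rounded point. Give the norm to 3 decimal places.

At (-1, 1): F = (2.000, -1.000).
Jacobian J = [[-4·q^2 - 1, -8·p·q - 2·q + 1], [-8·p·q - q^2 + q - 1, -4·p^2 - 2·p·q + p]].
At the point, J = [[-5.000, 7.000], [7.000, -3.000]] (det J = -34.000).
Solving J·Δ = −F gives Δ = (0.029, -0.265).
Then the next iterate is (p, q)₁ = (-0.971, 0.735).
Re-evaluating at (-0.971, 0.735): F = (0.26401, 0.00992), so ‖F‖₂ = 0.264.

0.264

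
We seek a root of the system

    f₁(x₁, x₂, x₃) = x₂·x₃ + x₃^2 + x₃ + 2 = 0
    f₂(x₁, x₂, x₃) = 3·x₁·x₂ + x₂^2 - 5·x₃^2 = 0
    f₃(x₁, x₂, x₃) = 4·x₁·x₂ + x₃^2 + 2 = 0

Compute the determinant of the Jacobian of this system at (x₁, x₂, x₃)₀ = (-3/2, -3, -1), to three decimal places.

J = [[0, x₃, x₂ + 2·x₃ + 1], [3·x₂, 3·x₁ + 2·x₂, -10·x₃], [4·x₂, 4·x₁, 2·x₃]].
At the point, J = [[0.000, -1.000, -4.000], [-9.000, -10.500, 10.000], [-12.000, -6.000, -2.000]].
det J = 426.000.

426.000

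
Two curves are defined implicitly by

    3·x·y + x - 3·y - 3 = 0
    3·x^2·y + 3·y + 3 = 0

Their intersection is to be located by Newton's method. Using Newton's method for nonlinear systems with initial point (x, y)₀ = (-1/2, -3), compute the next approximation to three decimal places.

At (-1/2, -3): F = (10.000, -8.250).
Jacobian J = [[3·y + 1, 3·x - 3], [6·x·y, 3·x^2 + 3]].
At the point, J = [[-8.000, -4.500], [9.000, 3.750]] (det J = 10.500).
Solving J·Δ = −F gives Δ = (-0.036, 2.286).
Then the next iterate is (x, y)₁ = (-0.536, -0.714).

(-0.536, -0.714)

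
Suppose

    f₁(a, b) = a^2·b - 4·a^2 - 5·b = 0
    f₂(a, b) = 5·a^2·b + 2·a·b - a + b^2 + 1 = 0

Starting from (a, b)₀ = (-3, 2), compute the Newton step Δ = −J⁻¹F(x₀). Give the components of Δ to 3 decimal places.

At (-3, 2): F = (-28.000, 86.000).
Jacobian J = [[2·a·b - 8·a, a^2 - 5], [10·a·b + 2·b - 1, 5·a^2 + 2·a + 2·b]].
At the point, J = [[12.000, 4.000], [-57.000, 43.000]] (det J = 744.000).
Solving J·Δ = −F gives Δ = (2.081, 0.758).

(2.081, 0.758)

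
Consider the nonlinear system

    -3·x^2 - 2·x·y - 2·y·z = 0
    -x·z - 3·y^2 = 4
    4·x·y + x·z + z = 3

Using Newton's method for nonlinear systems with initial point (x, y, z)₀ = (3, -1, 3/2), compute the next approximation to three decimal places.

At (3, -1, 3/2): F = (-18.000, -11.500, -9.000).
Jacobian J = [[-6·x - 2·y, -2·x - 2·z, -2·y], [-z, -6·y, -x], [4·y + z, 4·x, x + 1]].
At the point, J = [[-16.000, -9.000, 2.000], [-1.500, 6.000, -3.000], [-2.500, 12.000, 4.000]] (det J = -1087.500).
Solving J·Δ = −F gives Δ = (-1.752, 0.823, -1.312).
Then the next iterate is (x, y, z)₁ = (1.248, -0.177, 0.188).

(1.248, -0.177, 0.188)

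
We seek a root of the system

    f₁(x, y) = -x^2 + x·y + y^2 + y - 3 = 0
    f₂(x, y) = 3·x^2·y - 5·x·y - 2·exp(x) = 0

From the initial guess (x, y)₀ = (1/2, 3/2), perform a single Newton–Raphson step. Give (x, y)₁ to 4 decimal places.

At (1/2, 3/2): F = (1.2500, -5.922443).
Jacobian J = [[-2·x + y, x + 2·y + 1], [6·x·y - 5·y - 2·exp(x), 3·x^2 - 5·x]].
At the point, J = [[0.5000, 4.5000], [-6.297443, -1.7500]] (det J = 27.463491).
Solving J·Δ = −F gives Δ = (-0.8908, -0.1788).
Then the next iterate is (x, y)₁ = (-0.3908, 1.3212).

(-0.3908, 1.3212)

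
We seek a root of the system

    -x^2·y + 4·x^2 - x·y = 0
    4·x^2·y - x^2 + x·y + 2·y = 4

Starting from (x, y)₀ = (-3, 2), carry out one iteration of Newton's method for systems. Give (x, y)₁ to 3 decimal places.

(-1.381, 2.222)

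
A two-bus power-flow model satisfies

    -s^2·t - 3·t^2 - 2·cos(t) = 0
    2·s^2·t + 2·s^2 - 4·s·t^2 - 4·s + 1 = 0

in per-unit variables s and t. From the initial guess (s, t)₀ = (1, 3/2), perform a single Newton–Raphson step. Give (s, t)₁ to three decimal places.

At (1, 3/2): F = (-8.39147, -7.000).
Jacobian J = [[-2·s·t, -s^2 - 6·t + 2·sin(t)], [4·s·t + 4·s - 4·t^2 - 4, 2·s^2 - 8·s·t]].
At the point, J = [[-3.000, -8.00501], [-3.000, -10.000]] (det J = 5.98497).
Solving J·Δ = −F gives Δ = (-4.658, 0.697).
Then the next iterate is (s, t)₁ = (-3.658, 2.197).

(-3.658, 2.197)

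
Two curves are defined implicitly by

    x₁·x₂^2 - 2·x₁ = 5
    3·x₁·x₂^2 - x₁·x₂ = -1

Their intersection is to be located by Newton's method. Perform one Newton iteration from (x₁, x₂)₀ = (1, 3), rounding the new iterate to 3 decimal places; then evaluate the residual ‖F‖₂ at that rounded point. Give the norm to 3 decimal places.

721.958

At (1, 3): F = (2.000, 25.000).
Jacobian J = [[x₂^2 - 2, 2·x₁·x₂], [3·x₂^2 - x₂, 6·x₁·x₂ - x₁]].
At the point, J = [[7.000, 6.000], [24.000, 17.000]] (det J = -25.000).
Solving J·Δ = −F gives Δ = (-4.640, 5.080).
Then the next iterate is (x₁, x₂)₁ = (-3.640, 8.080).
Re-evaluating at (-3.640, 8.080): F = (-235.36250, -682.51629), so ‖F‖₂ = 721.958.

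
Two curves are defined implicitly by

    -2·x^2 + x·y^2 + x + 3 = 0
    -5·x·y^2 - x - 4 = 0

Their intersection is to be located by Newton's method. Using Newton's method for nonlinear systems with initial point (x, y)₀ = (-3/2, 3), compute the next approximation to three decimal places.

At (-3/2, 3): F = (-16.500, 65.000).
Jacobian J = [[-4·x + y^2 + 1, 2·x·y], [-5·y^2 - 1, -10·x·y]].
At the point, J = [[16.000, -9.000], [-46.000, 45.000]] (det J = 306.000).
Solving J·Δ = −F gives Δ = (0.515, -0.918).
Then the next iterate is (x, y)₁ = (-0.985, 2.082).

(-0.985, 2.082)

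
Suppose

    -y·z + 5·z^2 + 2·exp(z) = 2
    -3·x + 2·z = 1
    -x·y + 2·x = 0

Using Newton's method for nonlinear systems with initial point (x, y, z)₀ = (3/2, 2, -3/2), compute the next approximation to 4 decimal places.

(-0.8220, 2.0000, -0.7330)

At (3/2, 2, -3/2): F = (12.696260, -8.5000, 0.0000).
Jacobian J = [[0, -z, -y + 10·z + 2·exp(z)], [-3, 0, 2], [-y + 2, -x, 0]].
At the point, J = [[0.0000, 1.5000, -16.553740], [-3.0000, 0.0000, 2.0000], [0.0000, -1.5000, 0.0000]] (det J = -74.491829).
Solving J·Δ = −F gives Δ = (-2.3220, 0.0000, 0.7670).
Then the next iterate is (x, y, z)₁ = (-0.8220, 2.0000, -0.7330).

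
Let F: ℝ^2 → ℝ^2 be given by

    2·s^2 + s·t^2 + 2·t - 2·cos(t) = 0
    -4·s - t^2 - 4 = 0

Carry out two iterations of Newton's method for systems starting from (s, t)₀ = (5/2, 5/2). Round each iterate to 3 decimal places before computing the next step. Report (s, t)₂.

(14.743, 0.137)

At (5/2, 5/2): F = (34.72729, -20.250).
Jacobian J = [[4·s + t^2, 2·s·t + 2·sin(t) + 2], [-4, -2·t]].
At the point, J = [[16.250, 15.69694], [-4.000, -5.000]] (det J = -18.46222).
Solving J·Δ = −F gives Δ = (7.812, -10.300).
Then the next iterate is (s, t)₁ = (10.312, -7.800).
Round to (10.312, -7.800) and repeat: F = (824.34886, -106.088), J = [[102.088, -160.86429], [-4.000, 15.600]].
Δ = (4.431, 7.937), so (s, t)₂ = (14.743, 0.137).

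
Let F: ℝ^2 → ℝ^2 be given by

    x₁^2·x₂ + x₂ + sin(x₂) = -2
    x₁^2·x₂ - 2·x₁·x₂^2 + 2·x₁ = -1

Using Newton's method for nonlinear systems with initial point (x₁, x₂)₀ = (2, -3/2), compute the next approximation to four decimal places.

At (2, -3/2): F = (-6.497495, -10.0000).
Jacobian J = [[2·x₁·x₂, x₁^2 + cos(x₂) + 1], [2·x₁·x₂ - 2·x₂^2 + 2, x₁^2 - 4·x₁·x₂]].
At the point, J = [[-6.0000, 5.070737], [-8.5000, 16.0000]] (det J = -52.898734).
Solving J·Δ = −F gives Δ = (-1.0067, 0.0902).
Then the next iterate is (x₁, x₂)₁ = (0.9933, -1.4098).

(0.9933, -1.4098)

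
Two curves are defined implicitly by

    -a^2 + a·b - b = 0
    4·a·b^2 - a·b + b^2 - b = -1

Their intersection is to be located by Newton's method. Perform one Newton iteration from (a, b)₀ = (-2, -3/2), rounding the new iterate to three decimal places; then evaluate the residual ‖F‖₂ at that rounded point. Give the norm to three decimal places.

4.493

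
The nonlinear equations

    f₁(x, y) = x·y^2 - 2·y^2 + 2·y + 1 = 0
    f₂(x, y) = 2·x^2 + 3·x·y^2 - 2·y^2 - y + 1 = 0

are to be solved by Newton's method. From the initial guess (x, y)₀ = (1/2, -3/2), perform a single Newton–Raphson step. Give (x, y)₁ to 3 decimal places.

(0.233, -0.581)

At (1/2, -3/2): F = (-5.375, 1.875).
Jacobian J = [[y^2, 2·x·y - 4·y + 2], [4·x + 3·y^2, 6·x·y - 4·y - 1]].
At the point, J = [[2.250, 6.500], [8.750, 0.500]] (det J = -55.750).
Solving J·Δ = −F gives Δ = (-0.267, 0.919).
Then the next iterate is (x, y)₁ = (0.233, -0.581).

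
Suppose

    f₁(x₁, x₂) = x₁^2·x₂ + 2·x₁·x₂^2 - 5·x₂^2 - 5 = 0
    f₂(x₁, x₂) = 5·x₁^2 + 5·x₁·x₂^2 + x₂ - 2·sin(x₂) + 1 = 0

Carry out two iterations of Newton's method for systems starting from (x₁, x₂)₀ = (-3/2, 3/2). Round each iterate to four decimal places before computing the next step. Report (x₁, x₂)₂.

(0.0406, 2.5406)

At (-3/2, 3/2): F = (-19.6250, -5.119990).
Jacobian J = [[2·x₁·x₂ + 2·x₂^2, x₁^2 + 4·x₁·x₂ - 10·x₂], [10·x₁ + 5·x₂^2, 10·x₁·x₂ - 2·cos(x₂) + 1]].
At the point, J = [[0.0000, -21.7500], [-3.7500, -21.641474]] (det J = -81.5625).
Solving J·Δ = −F gives Δ = (3.8419, -0.9023).
Then the next iterate is (x₁, x₂)₁ = (2.3419, 0.5977).
Round to (2.3419, 0.5977) and repeat: F = (-1.834878, 32.077856), J = [[3.513998, 5.106510], [25.205226, 13.344272]].
Δ = (-2.3013, 1.9429), so (x₁, x₂)₂ = (0.0406, 2.5406).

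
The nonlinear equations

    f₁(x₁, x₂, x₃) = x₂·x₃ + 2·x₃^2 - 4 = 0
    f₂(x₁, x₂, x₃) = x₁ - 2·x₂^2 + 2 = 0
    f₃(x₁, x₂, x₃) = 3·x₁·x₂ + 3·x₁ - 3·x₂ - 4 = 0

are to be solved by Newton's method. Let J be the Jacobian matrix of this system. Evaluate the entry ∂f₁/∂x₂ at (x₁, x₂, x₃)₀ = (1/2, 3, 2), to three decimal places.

2.000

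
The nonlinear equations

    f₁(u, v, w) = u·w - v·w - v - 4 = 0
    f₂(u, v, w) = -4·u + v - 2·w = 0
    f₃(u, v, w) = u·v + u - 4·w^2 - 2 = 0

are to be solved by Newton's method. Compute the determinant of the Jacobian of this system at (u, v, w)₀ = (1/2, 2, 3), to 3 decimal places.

346.500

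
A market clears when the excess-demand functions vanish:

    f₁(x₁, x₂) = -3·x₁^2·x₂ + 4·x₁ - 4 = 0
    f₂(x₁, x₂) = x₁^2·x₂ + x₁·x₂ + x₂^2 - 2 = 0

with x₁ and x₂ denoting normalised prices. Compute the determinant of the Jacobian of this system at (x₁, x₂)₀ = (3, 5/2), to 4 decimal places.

-224.5000

J = [[-6·x₁·x₂ + 4, -3·x₁^2], [2·x₁·x₂ + x₂, x₁^2 + x₁ + 2·x₂]].
At the point, J = [[-41.0000, -27.0000], [17.5000, 17.0000]].
det J = -224.5000.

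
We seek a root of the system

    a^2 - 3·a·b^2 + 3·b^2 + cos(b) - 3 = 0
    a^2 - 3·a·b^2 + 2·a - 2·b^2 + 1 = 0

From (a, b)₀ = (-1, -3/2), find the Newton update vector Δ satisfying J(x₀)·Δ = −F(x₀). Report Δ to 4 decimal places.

At (-1, -3/2): F = (11.570737, 2.2500).
Jacobian J = [[2·a - 3·b^2, -6·a·b + 6·b - sin(b)], [2·a - 3·b^2 + 2, -6·a·b - 4·b]].
At the point, J = [[-8.7500, -17.002505], [-6.7500, -3.0000]] (det J = -88.516909).
Solving J·Δ = −F gives Δ = (0.0400, 0.6599).

(0.0400, 0.6599)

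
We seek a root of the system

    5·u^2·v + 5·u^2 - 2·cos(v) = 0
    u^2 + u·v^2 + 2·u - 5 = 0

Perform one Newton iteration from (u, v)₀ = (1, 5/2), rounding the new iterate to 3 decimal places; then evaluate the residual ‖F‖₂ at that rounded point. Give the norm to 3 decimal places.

At (1, 5/2): F = (19.10229, 4.250).
Jacobian J = [[10·u·v + 10·u, 5·u^2 + 2·sin(v)], [2·u + v^2 + 2, 2·u·v]].
At the point, J = [[35.000, 6.19694], [10.250, 5.000]] (det J = 111.48132).
Solving J·Δ = −F gives Δ = (-0.621, 0.422).
Then the next iterate is (u, v)₁ = (0.379, 2.922).
Re-evaluating at (0.379, 2.922): F = (4.76877, -0.86243), so ‖F‖₂ = 4.846.

4.846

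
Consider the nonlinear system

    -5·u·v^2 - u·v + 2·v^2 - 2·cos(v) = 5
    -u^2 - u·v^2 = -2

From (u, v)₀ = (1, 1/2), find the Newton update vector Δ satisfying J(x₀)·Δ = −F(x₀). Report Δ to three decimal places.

At (1, 1/2): F = (-8.00517, 0.750).
Jacobian J = [[-5·v^2 - v, -10·u·v - u + 4·v + 2·sin(v)], [-2·u - v^2, -2·u·v]].
At the point, J = [[-1.750, -3.04115], [-2.250, -1.000]] (det J = -5.09259).
Solving J·Δ = −F gives Δ = (2.020, -3.795).

(2.020, -3.795)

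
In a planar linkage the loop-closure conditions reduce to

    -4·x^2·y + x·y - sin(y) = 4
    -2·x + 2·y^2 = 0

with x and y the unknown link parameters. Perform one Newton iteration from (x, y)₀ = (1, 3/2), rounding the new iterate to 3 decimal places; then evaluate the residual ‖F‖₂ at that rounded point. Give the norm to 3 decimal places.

At (1, 3/2): F = (-9.49749, 2.500).
Jacobian J = [[-8·x·y + y, -4·x^2 + x - cos(y)], [-2, 4·y]].
At the point, J = [[-10.500, -3.07074], [-2.000, 6.000]] (det J = -69.14147).
Solving J·Δ = −F gives Δ = (-0.713, -0.654).
Then the next iterate is (x, y)₁ = (0.287, 0.846).
Re-evaluating at (0.287, 0.846): F = (-4.78457, 0.85743), so ‖F‖₂ = 4.861.

4.861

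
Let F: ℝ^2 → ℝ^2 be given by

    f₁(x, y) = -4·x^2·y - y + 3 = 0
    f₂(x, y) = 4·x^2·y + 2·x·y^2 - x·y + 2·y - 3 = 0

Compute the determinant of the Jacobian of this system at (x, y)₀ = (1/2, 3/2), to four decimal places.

J = [[-8·x·y, -4·x^2 - 1], [8·x·y + 2·y^2 - y, 4·x^2 + 4·x·y - x + 2]].
At the point, J = [[-6.0000, -2.0000], [9.0000, 5.5000]].
det J = -15.0000.

-15.0000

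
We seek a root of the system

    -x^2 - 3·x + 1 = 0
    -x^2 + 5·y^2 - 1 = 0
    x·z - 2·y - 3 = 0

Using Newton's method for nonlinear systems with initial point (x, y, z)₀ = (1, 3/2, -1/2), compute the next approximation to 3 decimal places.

At (1, 3/2, -1/2): F = (-3.000, 9.250, -6.500).
Jacobian J = [[-2·x - 3, 0, 0], [-2·x, 10·y, 0], [z, -2, x]].
At the point, J = [[-5.000, 0.000, 0.000], [-2.000, 15.000, 0.000], [-0.500, -2.000, 1.000]] (det J = -75.000).
Solving J·Δ = −F gives Δ = (-0.600, -0.697, 4.807).
Then the next iterate is (x, y, z)₁ = (0.400, 0.803, 4.307).

(0.400, 0.803, 4.307)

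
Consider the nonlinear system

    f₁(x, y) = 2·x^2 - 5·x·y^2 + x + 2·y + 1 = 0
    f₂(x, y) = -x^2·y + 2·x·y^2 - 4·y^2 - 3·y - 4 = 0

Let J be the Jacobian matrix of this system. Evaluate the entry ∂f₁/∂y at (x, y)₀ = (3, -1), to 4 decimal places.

32.0000

∂f₁/∂y = -10·x·y + 2.
At (3, -1) this is 32.0000.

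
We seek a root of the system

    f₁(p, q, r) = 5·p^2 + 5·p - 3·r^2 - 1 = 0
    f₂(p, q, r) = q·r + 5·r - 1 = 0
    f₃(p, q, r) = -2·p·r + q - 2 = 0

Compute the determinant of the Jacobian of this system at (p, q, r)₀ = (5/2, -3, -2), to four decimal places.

336.0000

J = [[10·p + 5, 0, -6·r], [0, r, q + 5], [-2·r, 1, -2·p]].
At the point, J = [[30.0000, 0.0000, 12.0000], [0.0000, -2.0000, 2.0000], [4.0000, 1.0000, -5.0000]].
det J = 336.0000.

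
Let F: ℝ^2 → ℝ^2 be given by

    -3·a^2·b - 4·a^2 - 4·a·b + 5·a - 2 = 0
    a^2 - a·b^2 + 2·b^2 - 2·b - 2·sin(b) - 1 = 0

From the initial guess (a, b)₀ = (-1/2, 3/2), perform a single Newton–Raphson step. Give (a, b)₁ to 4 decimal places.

(-0.0644, 1.7866)

At (-1/2, 3/2): F = (-3.6250, -0.119990).
Jacobian J = [[-6·a·b - 8·a - 4·b + 5, -3·a^2 - 4·a], [2·a - b^2, -2·a·b + 4·b - 2·cos(b) - 2]].
At the point, J = [[7.5000, 1.2500], [-3.2500, 5.358526]] (det J = 44.251442).
Solving J·Δ = −F gives Δ = (0.4356, 0.2866).
Then the next iterate is (a, b)₁ = (-0.0644, 1.7866).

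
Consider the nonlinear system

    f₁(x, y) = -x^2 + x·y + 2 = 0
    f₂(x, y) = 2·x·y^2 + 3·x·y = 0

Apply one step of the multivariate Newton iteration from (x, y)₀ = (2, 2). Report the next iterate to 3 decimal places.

(1.833, 0.833)

At (2, 2): F = (2.000, 28.000).
Jacobian J = [[-2·x + y, x], [2·y^2 + 3·y, 4·x·y + 3·x]].
At the point, J = [[-2.000, 2.000], [14.000, 22.000]] (det J = -72.000).
Solving J·Δ = −F gives Δ = (-0.167, -1.167).
Then the next iterate is (x, y)₁ = (1.833, 0.833).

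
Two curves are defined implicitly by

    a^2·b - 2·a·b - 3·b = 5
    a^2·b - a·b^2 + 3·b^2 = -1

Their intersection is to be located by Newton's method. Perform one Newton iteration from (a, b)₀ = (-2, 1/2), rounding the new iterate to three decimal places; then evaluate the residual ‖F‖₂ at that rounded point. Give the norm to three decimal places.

26.853

At (-2, 1/2): F = (-2.500, 4.250).
Jacobian J = [[2·a·b - 2·b, a^2 - 2·a - 3], [2·a·b - b^2, a^2 - 2·a·b + 6·b]].
At the point, J = [[-3.000, 5.000], [-2.250, 9.000]] (det J = -15.750).
Solving J·Δ = −F gives Δ = (-2.778, -1.167).
Then the next iterate is (a, b)₁ = (-4.778, -0.667).
Re-evaluating at (-4.778, -0.667): F = (-24.59998, -10.76679), so ‖F‖₂ = 26.853.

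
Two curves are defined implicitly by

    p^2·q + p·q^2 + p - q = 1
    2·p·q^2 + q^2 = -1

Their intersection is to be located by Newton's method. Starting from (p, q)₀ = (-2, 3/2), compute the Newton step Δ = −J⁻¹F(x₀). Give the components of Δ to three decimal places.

(-0.255, -0.766)

At (-2, 3/2): F = (-3.000, -5.750).
Jacobian J = [[2·p·q + q^2 + 1, p^2 + 2·p·q - 1], [2·q^2, 4·p·q + 2·q]].
At the point, J = [[-2.750, -3.000], [4.500, -9.000]] (det J = 38.250).
Solving J·Δ = −F gives Δ = (-0.255, -0.766).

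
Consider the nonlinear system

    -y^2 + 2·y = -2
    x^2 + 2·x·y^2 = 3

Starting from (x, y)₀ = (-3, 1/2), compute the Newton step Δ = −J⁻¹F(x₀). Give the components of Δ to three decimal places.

(3.818, -2.750)

At (-3, 1/2): F = (2.750, 4.500).
Jacobian J = [[0, -2·y + 2], [2·x + 2·y^2, 4·x·y]].
At the point, J = [[0.000, 1.000], [-5.500, -6.000]] (det J = 5.500).
Solving J·Δ = −F gives Δ = (3.818, -2.750).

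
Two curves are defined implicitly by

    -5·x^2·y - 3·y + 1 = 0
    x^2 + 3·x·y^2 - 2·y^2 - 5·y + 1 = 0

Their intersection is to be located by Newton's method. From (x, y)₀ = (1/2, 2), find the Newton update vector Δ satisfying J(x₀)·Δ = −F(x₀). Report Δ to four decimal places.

(-0.0544, -1.6367)

At (1/2, 2): F = (-7.5000, -10.7500).
Jacobian J = [[-10·x·y, -5·x^2 - 3], [2·x + 3·y^2, 6·x·y - 4·y - 5]].
At the point, J = [[-10.0000, -4.2500], [13.0000, -7.0000]] (det J = 125.2500).
Solving J·Δ = −F gives Δ = (-0.0544, -1.6367).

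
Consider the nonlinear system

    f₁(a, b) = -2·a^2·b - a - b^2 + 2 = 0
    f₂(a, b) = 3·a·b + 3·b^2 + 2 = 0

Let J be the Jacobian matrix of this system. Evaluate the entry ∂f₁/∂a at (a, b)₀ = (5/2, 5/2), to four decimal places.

∂f₁/∂a = -4·a·b - 1.
At (5/2, 5/2) this is -26.0000.

-26.0000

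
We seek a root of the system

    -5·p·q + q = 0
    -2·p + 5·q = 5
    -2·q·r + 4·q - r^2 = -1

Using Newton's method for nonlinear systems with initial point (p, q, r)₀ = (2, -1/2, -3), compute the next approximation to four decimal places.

(-12.7273, -4.0909, 3.9870)

At (2, -1/2, -3): F = (4.5000, -11.5000, -13.0000).
Jacobian J = [[-5·q, -5·p + 1, 0], [-2, 5, 0], [0, -2·r + 4, -2·q - 2·r]].
At the point, J = [[2.5000, -9.0000, 0.0000], [-2.0000, 5.0000, 0.0000], [0.0000, 10.0000, 7.0000]] (det J = -38.5000).
Solving J·Δ = −F gives Δ = (-14.7273, -3.5909, 6.9870).
Then the next iterate is (p, q, r)₁ = (-12.7273, -4.0909, 3.9870).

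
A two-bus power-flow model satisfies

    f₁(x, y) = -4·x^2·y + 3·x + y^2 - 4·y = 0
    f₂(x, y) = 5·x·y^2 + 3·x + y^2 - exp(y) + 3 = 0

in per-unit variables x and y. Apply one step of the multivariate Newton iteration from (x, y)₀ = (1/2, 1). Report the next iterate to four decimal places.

At (1/2, 1): F = (-2.5000, 5.281718).
Jacobian J = [[-8·x·y + 3, -4·x^2 + 2·y - 4], [5·y^2 + 3, 10·x·y + 2·y - exp(y)]].
At the point, J = [[-1.0000, -3.0000], [8.0000, 4.281718]] (det J = 19.718282).
Solving J·Δ = −F gives Δ = (-0.2607, -0.7464).
Then the next iterate is (x, y)₁ = (0.2393, 0.2536).

(0.2393, 0.2536)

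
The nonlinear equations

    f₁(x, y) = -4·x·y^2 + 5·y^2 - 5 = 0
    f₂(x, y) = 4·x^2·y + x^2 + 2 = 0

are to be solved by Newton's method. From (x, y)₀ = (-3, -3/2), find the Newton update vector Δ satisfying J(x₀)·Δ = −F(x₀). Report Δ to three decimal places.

At (-3, -3/2): F = (33.250, -43.000).
Jacobian J = [[-4·y^2, -8·x·y + 10·y], [8·x·y + 2·x, 4·x^2]].
At the point, J = [[-9.000, -51.000], [30.000, 36.000]] (det J = 1206.000).
Solving J·Δ = −F gives Δ = (0.826, 0.506).

(0.826, 0.506)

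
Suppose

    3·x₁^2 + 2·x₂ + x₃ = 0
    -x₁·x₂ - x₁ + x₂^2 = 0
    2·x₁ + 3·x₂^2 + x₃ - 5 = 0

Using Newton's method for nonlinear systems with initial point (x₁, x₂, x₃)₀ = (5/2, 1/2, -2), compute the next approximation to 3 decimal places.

At (5/2, 1/2, -2): F = (17.750, -3.500, -1.250).
Jacobian J = [[6·x₁, 2, 1], [-x₂ - 1, -x₁ + 2·x₂, 0], [2, 6·x₂, 1]].
At the point, J = [[15.000, 2.000, 1.000], [-1.500, -1.500, 0.000], [2.000, 3.000, 1.000]] (det J = -21.000).
Solving J·Δ = −F gives Δ = (-1.524, -0.810, 6.726).
Then the next iterate is (x₁, x₂, x₃)₁ = (0.976, -0.310, 4.726).

(0.976, -0.310, 4.726)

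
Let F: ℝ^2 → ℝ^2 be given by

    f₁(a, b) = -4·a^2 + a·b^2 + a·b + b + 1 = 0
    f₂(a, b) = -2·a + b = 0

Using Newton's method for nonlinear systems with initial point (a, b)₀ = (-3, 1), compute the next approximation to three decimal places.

At (-3, 1): F = (-40.000, 7.000).
Jacobian J = [[-8·a + b^2 + b, 2·a·b + a + 1], [-2, 1]].
At the point, J = [[26.000, -8.000], [-2.000, 1.000]] (det J = 10.000).
Solving J·Δ = −F gives Δ = (-1.600, -10.200).
Then the next iterate is (a, b)₁ = (-4.600, -9.200).

(-4.600, -9.200)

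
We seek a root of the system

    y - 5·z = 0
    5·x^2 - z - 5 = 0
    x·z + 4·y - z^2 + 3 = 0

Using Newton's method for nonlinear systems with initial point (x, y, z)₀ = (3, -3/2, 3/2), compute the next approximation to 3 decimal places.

(1.661, -0.810, -0.162)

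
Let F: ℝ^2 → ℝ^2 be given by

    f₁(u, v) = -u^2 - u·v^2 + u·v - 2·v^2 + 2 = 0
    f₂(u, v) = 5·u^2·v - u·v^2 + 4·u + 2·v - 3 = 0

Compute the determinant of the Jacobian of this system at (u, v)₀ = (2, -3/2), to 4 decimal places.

178.5000

J = [[-2·u - v^2 + v, -2·u·v + u - 4·v], [10·u·v - v^2 + 4, 5·u^2 - 2·u·v + 2]].
At the point, J = [[-7.7500, 14.0000], [-28.2500, 28.0000]].
det J = 178.5000.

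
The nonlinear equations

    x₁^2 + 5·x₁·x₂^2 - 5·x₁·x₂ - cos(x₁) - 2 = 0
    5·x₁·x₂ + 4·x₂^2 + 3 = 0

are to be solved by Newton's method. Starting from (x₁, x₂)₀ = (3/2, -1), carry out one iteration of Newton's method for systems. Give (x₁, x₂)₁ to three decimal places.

(1.342, -0.423)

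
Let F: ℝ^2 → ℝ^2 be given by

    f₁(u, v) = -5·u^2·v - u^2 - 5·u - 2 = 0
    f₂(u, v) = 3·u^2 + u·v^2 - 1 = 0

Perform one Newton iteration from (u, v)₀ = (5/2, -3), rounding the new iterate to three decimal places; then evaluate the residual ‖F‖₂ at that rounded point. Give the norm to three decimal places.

79.182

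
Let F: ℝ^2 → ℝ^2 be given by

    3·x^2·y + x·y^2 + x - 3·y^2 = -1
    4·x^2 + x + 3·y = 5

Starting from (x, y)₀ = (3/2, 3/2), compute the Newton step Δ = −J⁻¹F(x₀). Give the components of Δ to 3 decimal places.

At (3/2, 3/2): F = (9.250, 10.000).
Jacobian J = [[6·x·y + y^2 + 1, 3·x^2 + 2·x·y - 6·y], [8·x + 1, 3]].
At the point, J = [[16.750, 2.250], [13.000, 3.000]] (det J = 21.000).
Solving J·Δ = −F gives Δ = (-0.250, -2.250).

(-0.250, -2.250)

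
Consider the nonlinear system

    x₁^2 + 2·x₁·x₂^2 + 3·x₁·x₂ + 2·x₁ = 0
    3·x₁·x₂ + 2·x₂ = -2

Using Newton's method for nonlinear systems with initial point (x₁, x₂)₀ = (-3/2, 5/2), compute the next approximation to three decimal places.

At (-3/2, 5/2): F = (-30.750, -4.250).
Jacobian J = [[2·x₁ + 2·x₂^2 + 3·x₂ + 2, 4·x₁·x₂ + 3·x₁], [3·x₂, 3·x₁ + 2]].
At the point, J = [[19.000, -19.500], [7.500, -2.500]] (det J = 98.750).
Solving J·Δ = −F gives Δ = (0.061, -1.518).
Then the next iterate is (x₁, x₂)₁ = (-1.439, 0.982).

(-1.439, 0.982)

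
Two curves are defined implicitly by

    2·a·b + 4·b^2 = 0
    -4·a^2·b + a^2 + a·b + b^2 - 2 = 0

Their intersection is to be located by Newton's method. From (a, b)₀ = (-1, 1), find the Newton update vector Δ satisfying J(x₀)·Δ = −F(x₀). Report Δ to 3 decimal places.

At (-1, 1): F = (2.000, -5.000).
Jacobian J = [[2·b, 2·a + 8·b], [-8·a·b + 2·a + b, -4·a^2 + a + 2·b]].
At the point, J = [[2.000, 6.000], [7.000, -3.000]] (det J = -48.000).
Solving J·Δ = −F gives Δ = (0.500, -0.500).

(0.500, -0.500)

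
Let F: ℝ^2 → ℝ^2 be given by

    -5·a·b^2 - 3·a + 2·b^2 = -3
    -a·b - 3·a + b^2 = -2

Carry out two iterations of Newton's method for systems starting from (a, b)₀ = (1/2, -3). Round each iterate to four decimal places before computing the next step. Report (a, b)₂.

(0.6867, -0.5011)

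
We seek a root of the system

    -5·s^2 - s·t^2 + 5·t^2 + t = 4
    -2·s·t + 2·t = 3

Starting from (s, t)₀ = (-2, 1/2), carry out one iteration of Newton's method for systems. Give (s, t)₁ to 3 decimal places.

At (-2, 1/2): F = (-21.750, 0.000).
Jacobian J = [[-10·s - t^2, -2·s·t + 10·t + 1], [-2·t, -2·s + 2]].
At the point, J = [[19.750, 8.000], [-1.000, 6.000]] (det J = 126.500).
Solving J·Δ = −F gives Δ = (1.032, 0.172).
Then the next iterate is (s, t)₁ = (-0.968, 0.672).

(-0.968, 0.672)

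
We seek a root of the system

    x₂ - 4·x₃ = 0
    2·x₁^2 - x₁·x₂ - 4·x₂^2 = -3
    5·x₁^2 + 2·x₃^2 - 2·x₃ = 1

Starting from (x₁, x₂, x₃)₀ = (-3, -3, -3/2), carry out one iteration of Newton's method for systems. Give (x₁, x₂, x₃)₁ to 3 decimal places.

At (-3, -3, -3/2): F = (3.000, -24.000, 51.500).
Jacobian J = [[0, 1, -4], [4·x₁ - x₂, -x₁ - 8·x₂, 0], [10·x₁, 0, 4·x₃ - 2]].
At the point, J = [[0.000, 1.000, -4.000], [-9.000, 27.000, 0.000], [-30.000, 0.000, -8.000]] (det J = -3312.000).
Solving J·Δ = −F gives Δ = (1.426, 1.364, 1.091).
Then the next iterate is (x₁, x₂, x₃)₁ = (-1.574, -1.636, -0.409).

(-1.574, -1.636, -0.409)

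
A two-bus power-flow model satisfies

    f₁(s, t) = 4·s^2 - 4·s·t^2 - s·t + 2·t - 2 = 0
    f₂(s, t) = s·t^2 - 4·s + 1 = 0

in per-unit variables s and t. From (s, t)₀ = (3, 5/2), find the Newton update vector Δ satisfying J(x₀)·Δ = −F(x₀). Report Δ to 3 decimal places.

At (3, 5/2): F = (-43.500, 7.750).
Jacobian J = [[8·s - 4·t^2 - t, -8·s·t - s + 2], [t^2 - 4, 2·s·t]].
At the point, J = [[-3.500, -61.000], [2.250, 15.000]] (det J = 84.750).
Solving J·Δ = −F gives Δ = (2.121, -0.835).

(2.121, -0.835)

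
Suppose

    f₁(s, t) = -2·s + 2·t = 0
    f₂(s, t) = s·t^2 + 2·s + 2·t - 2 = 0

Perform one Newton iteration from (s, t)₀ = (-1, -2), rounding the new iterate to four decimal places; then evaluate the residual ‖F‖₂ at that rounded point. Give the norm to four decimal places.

4.1250

At (-1, -2): F = (-2.0000, -12.0000).
Jacobian J = [[-2, 2], [t^2 + 2, 2·s·t + 2]].
At the point, J = [[-2.0000, 2.0000], [6.0000, 6.0000]] (det J = -24.0000).
Solving J·Δ = −F gives Δ = (0.5000, 1.5000).
Then the next iterate is (s, t)₁ = (-0.5000, -0.5000).
Re-evaluating at (-0.5000, -0.5000): F = (0.0000, -4.1250), so ‖F‖₂ = 4.1250.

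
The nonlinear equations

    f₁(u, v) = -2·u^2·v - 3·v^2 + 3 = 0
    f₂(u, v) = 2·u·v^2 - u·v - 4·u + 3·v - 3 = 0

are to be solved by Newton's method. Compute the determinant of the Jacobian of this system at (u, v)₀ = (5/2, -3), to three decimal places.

J = [[-4·u·v, -2·u^2 - 6·v], [2·v^2 - v - 4, 4·u·v - u + 3]].
At the point, J = [[30.000, 5.500], [17.000, -29.500]].
det J = -978.500.

-978.500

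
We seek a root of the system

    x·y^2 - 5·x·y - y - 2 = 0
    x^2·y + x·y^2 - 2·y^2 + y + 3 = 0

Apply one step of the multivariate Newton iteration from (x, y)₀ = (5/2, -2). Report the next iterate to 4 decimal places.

At (5/2, -2): F = (35.0000, -9.5000).
Jacobian J = [[y^2 - 5·y, 2·x·y - 5·x - 1], [2·x·y + y^2, x^2 + 2·x·y - 4·y + 1]].
At the point, J = [[14.0000, -23.5000], [-6.0000, 5.2500]] (det J = -67.5000).
Solving J·Δ = −F gives Δ = (-0.5852, 1.1407).
Then the next iterate is (x, y)₁ = (1.9148, -0.8593).

(1.9148, -0.8593)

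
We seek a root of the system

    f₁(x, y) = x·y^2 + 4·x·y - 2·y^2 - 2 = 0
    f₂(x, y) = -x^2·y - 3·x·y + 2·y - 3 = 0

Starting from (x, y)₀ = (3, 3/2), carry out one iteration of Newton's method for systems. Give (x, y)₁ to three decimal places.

(1.397, 1.165)

At (3, 3/2): F = (18.250, -27.000).
Jacobian J = [[y^2 + 4·y, 2·x·y + 4·x - 4·y], [-2·x·y - 3·y, -x^2 - 3·x + 2]].
At the point, J = [[8.250, 15.000], [-13.500, -16.000]] (det J = 70.500).
Solving J·Δ = −F gives Δ = (-1.603, -0.335).
Then the next iterate is (x, y)₁ = (1.397, 1.165).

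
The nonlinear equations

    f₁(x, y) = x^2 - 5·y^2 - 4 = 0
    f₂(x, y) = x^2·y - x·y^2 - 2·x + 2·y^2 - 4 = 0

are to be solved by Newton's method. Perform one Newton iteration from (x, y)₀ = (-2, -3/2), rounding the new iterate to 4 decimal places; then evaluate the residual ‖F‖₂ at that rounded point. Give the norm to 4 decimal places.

171.2672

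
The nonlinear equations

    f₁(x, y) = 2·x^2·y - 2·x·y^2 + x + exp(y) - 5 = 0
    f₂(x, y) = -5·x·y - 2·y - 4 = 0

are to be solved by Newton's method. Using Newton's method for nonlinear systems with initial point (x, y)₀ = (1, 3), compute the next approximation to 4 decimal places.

(-0.2000, 2.0000)

At (1, 3): F = (4.085537, -25.0000).
Jacobian J = [[4·x·y - 2·y^2 + 1, 2·x^2 - 4·x·y + exp(y)], [-5·y, -5·x - 2]].
At the point, J = [[-5.0000, 10.085537], [-15.0000, -7.0000]] (det J = 186.283054).
Solving J·Δ = −F gives Δ = (-1.2000, -1.0000).
Then the next iterate is (x, y)₁ = (-0.2000, 2.0000).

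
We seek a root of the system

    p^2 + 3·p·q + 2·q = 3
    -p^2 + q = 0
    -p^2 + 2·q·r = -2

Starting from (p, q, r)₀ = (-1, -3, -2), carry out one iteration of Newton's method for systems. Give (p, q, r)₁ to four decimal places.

At (-1, -3, -2): F = (1.0000, -4.0000, 13.0000).
Jacobian J = [[2·p + 3·q, 3·p + 2, 0], [-2·p, 1, 0], [-2·p, 2·r, 2·q]].
At the point, J = [[-11.0000, -1.0000, 0.0000], [2.0000, 1.0000, 0.0000], [2.0000, -4.0000, -6.0000]] (det J = 54.0000).
Solving J·Δ = −F gives Δ = (-0.3333, 4.6667, -1.0556).
Then the next iterate is (p, q, r)₁ = (-1.3333, 1.6667, -3.0556).

(-1.3333, 1.6667, -3.0556)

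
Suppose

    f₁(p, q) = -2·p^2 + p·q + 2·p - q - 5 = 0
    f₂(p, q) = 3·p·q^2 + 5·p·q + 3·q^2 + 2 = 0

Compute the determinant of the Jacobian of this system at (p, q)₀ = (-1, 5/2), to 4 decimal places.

20.0000

J = [[-4·p + q + 2, p - 1], [3·q^2 + 5·q, 6·p·q + 5·p + 6·q]].
At the point, J = [[8.5000, -2.0000], [31.2500, -5.0000]].
det J = 20.0000.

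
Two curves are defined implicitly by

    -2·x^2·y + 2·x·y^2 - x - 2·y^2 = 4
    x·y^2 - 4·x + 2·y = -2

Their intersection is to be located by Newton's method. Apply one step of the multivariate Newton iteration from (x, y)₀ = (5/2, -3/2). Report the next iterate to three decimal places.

(0.921, -1.975)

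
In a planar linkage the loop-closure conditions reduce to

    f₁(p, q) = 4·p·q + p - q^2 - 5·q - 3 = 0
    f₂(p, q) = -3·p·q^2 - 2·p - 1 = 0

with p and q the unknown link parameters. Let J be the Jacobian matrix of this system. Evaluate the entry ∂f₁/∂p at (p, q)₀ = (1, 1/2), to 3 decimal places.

∂f₁/∂p = 4·q + 1.
At (1, 1/2) this is 3.000.

3.000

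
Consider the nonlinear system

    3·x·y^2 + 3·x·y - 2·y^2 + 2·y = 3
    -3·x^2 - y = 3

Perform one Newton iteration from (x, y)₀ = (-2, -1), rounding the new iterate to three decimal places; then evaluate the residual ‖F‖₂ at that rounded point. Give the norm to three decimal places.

5.715

At (-2, -1): F = (-7.000, -14.000).
Jacobian J = [[3·y^2 + 3·y, 6·x·y + 3·x - 4·y + 2], [-6·x, -1]].
At the point, J = [[0.000, 12.000], [12.000, -1.000]] (det J = -144.000).
Solving J·Δ = −F gives Δ = (1.215, 0.583).
Then the next iterate is (x, y)₁ = (-0.785, -0.417).
Re-evaluating at (-0.785, -0.417): F = (-3.60925, -4.43168), so ‖F‖₂ = 5.715.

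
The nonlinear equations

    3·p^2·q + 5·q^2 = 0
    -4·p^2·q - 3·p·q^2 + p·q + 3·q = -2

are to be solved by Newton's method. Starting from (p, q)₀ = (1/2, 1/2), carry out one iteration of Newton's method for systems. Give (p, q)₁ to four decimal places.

(1.5325, -0.0519)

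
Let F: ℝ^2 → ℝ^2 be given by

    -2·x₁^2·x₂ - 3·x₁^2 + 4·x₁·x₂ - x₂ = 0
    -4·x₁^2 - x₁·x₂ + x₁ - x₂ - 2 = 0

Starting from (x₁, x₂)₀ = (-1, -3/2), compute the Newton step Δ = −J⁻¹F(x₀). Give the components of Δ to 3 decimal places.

(0.667, 0.500)

At (-1, -3/2): F = (7.500, -7.000).
Jacobian J = [[-4·x₁·x₂ - 6·x₁ + 4·x₂, -2·x₁^2 + 4·x₁ - 1], [-8·x₁ - x₂ + 1, -x₁ - 1]].
At the point, J = [[-6.000, -7.000], [10.500, 0.000]] (det J = 73.500).
Solving J·Δ = −F gives Δ = (0.667, 0.500).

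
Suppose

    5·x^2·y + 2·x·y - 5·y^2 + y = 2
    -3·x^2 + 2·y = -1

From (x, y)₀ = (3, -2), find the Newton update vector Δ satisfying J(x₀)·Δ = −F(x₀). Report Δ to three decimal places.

(-1.634, 0.298)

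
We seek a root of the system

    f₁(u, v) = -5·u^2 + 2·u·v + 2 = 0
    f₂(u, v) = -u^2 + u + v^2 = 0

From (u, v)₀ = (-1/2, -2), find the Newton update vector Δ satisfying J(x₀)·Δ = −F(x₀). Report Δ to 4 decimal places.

At (-1/2, -2): F = (2.7500, 3.2500).
Jacobian J = [[-10·u + 2·v, 2·u], [-2·u + 1, 2·v]].
At the point, J = [[1.0000, -1.0000], [2.0000, -4.0000]] (det J = -2.0000).
Solving J·Δ = −F gives Δ = (-3.8750, -1.1250).

(-3.8750, -1.1250)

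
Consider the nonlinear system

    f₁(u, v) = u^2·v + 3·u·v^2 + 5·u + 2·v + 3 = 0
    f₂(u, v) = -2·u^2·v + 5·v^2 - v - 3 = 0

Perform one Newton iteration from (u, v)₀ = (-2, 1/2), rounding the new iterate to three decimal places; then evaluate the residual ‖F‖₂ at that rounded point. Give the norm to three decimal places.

2.989

At (-2, 1/2): F = (-5.500, -6.250).
Jacobian J = [[2·u·v + 3·v^2 + 5, u^2 + 6·u·v + 2], [-4·u·v, -2·u^2 + 10·v - 1]].
At the point, J = [[3.750, 0.000], [4.000, -4.000]] (det J = -15.000).
Solving J·Δ = −F gives Δ = (1.467, -0.096).
Then the next iterate is (u, v)₁ = (-0.533, 0.404).
Re-evaluating at (-0.533, 0.404): F = (0.99679, -2.81746), so ‖F‖₂ = 2.989.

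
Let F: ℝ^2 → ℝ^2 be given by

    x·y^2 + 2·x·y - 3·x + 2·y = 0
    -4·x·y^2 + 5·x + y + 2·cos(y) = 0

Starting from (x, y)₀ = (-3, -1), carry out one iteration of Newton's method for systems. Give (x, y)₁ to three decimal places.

(-0.510, -1.020)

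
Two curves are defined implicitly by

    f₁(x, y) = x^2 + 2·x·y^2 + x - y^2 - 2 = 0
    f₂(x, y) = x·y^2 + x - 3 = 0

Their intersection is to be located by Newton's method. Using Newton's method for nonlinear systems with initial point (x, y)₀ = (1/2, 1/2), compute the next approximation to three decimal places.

(1.000, 4.000)

At (1/2, 1/2): F = (-1.250, -2.375).
Jacobian J = [[2·x + 2·y^2 + 1, 4·x·y - 2·y], [y^2 + 1, 2·x·y]].
At the point, J = [[2.500, 0.000], [1.250, 0.500]] (det J = 1.250).
Solving J·Δ = −F gives Δ = (0.500, 3.500).
Then the next iterate is (x, y)₁ = (1.000, 4.000).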